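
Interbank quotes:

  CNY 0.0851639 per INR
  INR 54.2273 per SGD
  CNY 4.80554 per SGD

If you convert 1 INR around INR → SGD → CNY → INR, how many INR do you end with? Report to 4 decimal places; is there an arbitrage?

1.0406 (arbitrage exists)

Around INR → SGD → CNY → INR: 1 ÷ 54.2273 × 4.80554 ÷ 0.0851639 = 1.040564
Product > 1; profitable direction is INR → SGD → CNY → INR.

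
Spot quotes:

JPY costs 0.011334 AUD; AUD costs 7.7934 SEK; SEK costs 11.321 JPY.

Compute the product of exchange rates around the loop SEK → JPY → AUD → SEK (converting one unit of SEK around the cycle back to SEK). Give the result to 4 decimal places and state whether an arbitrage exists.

1.0000 (no arbitrage)

Around SEK → JPY → AUD → SEK: 1 × 11.321 × 0.011334 × 7.7934 = 0.999988
Product ≈ 1 (deviation 0.001%, within rounding noise).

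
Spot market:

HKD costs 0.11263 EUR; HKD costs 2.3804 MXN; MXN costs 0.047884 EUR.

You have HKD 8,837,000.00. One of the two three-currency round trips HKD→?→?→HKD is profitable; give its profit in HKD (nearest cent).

Profitable loop is HKD → MXN → EUR → HKD:
HKD 8,837,000.00 × 2.3804 = MXN 21,035,594.80
MXN 21,035,594.80 × 0.047884 = EUR 1,007,268.42
EUR 1,007,268.42 ÷ 0.11263 = HKD 8,943,162.76
Profit = HKD 8,943,162.76 − HKD 8,837,000.00

Profit: HKD 106,162.76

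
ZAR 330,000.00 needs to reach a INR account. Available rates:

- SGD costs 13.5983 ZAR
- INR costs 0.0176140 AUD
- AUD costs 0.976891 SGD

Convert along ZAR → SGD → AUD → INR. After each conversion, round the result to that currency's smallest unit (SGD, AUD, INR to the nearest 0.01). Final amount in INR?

INR 1,410,344.61

ZAR 330,000.00 ÷ 13.5983 = SGD 24,267.74
SGD 24,267.74 ÷ 0.976891 = AUD 24,841.81
AUD 24,841.81 ÷ 0.0176140 = INR 1,410,344.61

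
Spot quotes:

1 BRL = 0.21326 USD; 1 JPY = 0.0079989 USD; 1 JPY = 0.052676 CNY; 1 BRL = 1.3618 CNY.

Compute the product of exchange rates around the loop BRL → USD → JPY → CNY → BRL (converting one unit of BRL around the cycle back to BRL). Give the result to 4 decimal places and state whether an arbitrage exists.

Around BRL → USD → JPY → CNY → BRL: 1 × 0.21326 ÷ 0.0079989 × 0.052676 ÷ 1.3618 = 1.031285
Product > 1; profitable direction is BRL → USD → JPY → CNY → BRL.

1.0313 (arbitrage exists)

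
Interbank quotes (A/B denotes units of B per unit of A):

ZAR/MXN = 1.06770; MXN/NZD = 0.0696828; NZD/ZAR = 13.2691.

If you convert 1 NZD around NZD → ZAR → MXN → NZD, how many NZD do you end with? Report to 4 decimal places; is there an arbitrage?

0.9872 (arbitrage exists)

Around NZD → ZAR → MXN → NZD: 1 × 13.2691 × 1.06770 × 0.0696828 = 0.987225
Product < 1; profitable direction is NZD → MXN → ZAR → NZD.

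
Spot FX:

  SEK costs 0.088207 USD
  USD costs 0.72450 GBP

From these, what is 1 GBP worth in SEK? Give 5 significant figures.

GBP/SEK = 15.648

1 GBP ÷ 0.72450 = 1.38026 USD
1.38026 USD ÷ 0.088207 = 15.648 SEK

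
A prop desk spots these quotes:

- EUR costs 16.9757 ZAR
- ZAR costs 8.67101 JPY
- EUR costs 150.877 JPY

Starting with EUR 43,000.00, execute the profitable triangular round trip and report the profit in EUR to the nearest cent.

Profit: EUR 1,075.18

Profitable loop is EUR → JPY → ZAR → EUR:
EUR 43,000.00 × 150.877 = JPY 6,487,711
JPY 6,487,711 ÷ 8.67101 = ZAR 748,207.07
ZAR 748,207.07 ÷ 16.9757 = EUR 44,075.18
Profit = EUR 44,075.18 − EUR 43,000.00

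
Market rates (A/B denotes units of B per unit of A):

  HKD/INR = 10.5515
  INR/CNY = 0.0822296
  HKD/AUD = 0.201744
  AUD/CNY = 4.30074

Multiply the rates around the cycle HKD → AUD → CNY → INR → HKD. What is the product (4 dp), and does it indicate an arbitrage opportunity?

1.0000 (no arbitrage)

Around HKD → AUD → CNY → INR → HKD: 1 × 0.201744 × 4.30074 ÷ 0.0822296 ÷ 10.5515 = 1.000003
Product ≈ 1 (deviation 0.000%, within rounding noise).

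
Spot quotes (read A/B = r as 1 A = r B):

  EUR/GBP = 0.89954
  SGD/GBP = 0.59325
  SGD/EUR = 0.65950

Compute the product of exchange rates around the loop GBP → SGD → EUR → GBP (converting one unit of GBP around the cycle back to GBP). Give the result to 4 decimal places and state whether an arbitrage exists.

Around GBP → SGD → EUR → GBP: 1 ÷ 0.59325 × 0.65950 × 0.89954 = 0.999994
Product ≈ 1 (deviation 0.001%, within rounding noise).

1.0000 (no arbitrage)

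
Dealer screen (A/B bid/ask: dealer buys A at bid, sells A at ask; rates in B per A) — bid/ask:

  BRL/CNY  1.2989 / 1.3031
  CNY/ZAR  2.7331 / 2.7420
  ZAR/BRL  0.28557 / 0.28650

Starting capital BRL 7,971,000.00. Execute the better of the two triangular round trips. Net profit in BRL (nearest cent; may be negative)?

Net profit: BRL 109,842.27

Best loop BRL → CNY → ZAR → BRL:
BRL 7,971,000.00 × 1.2989 (sell BRL at bid) = CNY 10,353,531.90
CNY 10,353,531.90 × 2.7331 (sell CNY at bid) = ZAR 28,297,238.04
ZAR 28,297,238.04 × 0.28557 (sell ZAR at bid) = BRL 8,080,842.27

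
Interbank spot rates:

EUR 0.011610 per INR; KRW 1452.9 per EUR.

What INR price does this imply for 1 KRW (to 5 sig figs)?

1 KRW ÷ 1452.9 = 0.000688279 EUR
0.000688279 EUR ÷ 0.011610 = 0.0592833 INR

KRW/INR = 0.059283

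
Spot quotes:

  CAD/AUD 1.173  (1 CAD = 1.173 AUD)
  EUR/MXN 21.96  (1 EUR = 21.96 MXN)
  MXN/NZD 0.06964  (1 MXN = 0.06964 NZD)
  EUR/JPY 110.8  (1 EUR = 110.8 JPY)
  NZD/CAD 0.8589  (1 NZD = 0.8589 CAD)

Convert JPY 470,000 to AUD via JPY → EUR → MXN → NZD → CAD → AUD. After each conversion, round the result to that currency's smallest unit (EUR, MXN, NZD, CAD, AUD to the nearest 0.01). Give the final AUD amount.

JPY 470,000 ÷ 110.8 = EUR 4,241.88
EUR 4,241.88 × 21.96 = MXN 93,151.68
MXN 93,151.68 × 0.06964 = NZD 6,487.08
NZD 6,487.08 × 0.8589 = CAD 5,571.75
CAD 5,571.75 × 1.173 = AUD 6,535.66

AUD 6,535.66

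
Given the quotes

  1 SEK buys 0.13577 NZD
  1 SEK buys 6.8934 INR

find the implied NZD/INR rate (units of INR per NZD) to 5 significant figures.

1 NZD ÷ 0.13577 = 7.3654 SEK
7.3654 SEK × 6.8934 = 50.7726 INR

NZD/INR = 50.773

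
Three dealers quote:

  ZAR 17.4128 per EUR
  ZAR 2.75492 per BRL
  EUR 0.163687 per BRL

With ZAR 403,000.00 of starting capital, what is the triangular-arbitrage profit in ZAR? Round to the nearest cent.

Profitable loop is ZAR → BRL → EUR → ZAR:
ZAR 403,000.00 ÷ 2.75492 = BRL 146,283.74
BRL 146,283.74 × 0.163687 = EUR 23,944.75
EUR 23,944.75 × 17.4128 = ZAR 416,945.08
Profit = ZAR 416,945.08 − ZAR 403,000.00

Profit: ZAR 13,945.08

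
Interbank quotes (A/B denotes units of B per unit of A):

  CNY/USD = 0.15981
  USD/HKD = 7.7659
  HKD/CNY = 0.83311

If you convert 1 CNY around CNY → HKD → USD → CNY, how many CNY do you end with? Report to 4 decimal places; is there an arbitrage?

0.9672 (arbitrage exists)

Around CNY → HKD → USD → CNY: 1 ÷ 0.83311 ÷ 7.7659 ÷ 0.15981 = 0.967168
Product < 1; profitable direction is CNY → USD → HKD → CNY.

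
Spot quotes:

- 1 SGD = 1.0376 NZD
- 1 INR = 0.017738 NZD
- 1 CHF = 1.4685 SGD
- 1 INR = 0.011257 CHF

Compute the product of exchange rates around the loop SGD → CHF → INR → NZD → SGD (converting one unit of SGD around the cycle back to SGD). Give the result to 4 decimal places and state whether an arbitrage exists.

1.0341 (arbitrage exists)

Around SGD → CHF → INR → NZD → SGD: 1 ÷ 1.4685 ÷ 0.011257 × 0.017738 ÷ 1.0376 = 1.034137
Product > 1; profitable direction is SGD → CHF → INR → NZD → SGD.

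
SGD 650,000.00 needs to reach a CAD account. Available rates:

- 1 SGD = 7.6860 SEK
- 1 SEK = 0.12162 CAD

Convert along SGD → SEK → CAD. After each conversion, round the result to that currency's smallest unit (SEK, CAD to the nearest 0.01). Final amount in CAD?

SGD 650,000.00 × 7.6860 = SEK 4,995,900.00
SEK 4,995,900.00 × 0.12162 = CAD 607,601.36

CAD 607,601.36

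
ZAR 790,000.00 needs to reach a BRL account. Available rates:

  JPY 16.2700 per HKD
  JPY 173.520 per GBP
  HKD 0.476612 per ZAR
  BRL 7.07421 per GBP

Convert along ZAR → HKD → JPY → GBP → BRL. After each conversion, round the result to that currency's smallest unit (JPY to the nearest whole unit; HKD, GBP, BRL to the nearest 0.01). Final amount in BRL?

BRL 249,751.45

ZAR 790,000.00 × 0.476612 = HKD 376,523.48
HKD 376,523.48 × 16.2700 = JPY 6,126,037
JPY 6,126,037 ÷ 173.520 = GBP 35,304.50
GBP 35,304.50 × 7.07421 = BRL 249,751.45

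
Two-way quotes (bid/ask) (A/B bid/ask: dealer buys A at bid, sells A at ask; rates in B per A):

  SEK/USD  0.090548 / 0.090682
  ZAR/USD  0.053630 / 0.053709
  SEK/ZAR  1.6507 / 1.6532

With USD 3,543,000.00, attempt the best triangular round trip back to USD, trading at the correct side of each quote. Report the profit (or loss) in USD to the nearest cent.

Best loop USD → ZAR → SEK → USD:
USD 3,543,000.00 ÷ 0.053709 (buy ZAR at ask) = ZAR 65,966,597.78
ZAR 65,966,597.78 ÷ 1.6532 (buy SEK at ask) = SEK 39,902,369.81
SEK 39,902,369.81 × 0.090548 (sell SEK at bid) = USD 3,613,079.78

Net profit: USD 70,079.78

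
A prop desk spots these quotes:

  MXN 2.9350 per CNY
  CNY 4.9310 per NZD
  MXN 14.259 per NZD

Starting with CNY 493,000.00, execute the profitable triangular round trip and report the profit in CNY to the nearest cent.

Profitable loop is CNY → MXN → NZD → CNY:
CNY 493,000.00 × 2.9350 = MXN 1,446,955.00
MXN 1,446,955.00 ÷ 14.259 = NZD 101,476.61
NZD 101,476.61 × 4.9310 = CNY 500,381.17
Profit = CNY 500,381.17 − CNY 493,000.00

Profit: CNY 7,381.17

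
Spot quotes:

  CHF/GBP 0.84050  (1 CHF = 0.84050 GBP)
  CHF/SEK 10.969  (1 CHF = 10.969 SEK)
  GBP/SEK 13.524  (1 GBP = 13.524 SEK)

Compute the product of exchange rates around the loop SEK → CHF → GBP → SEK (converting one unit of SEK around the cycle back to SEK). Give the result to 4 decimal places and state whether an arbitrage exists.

Around SEK → CHF → GBP → SEK: 1 ÷ 10.969 × 0.84050 × 13.524 = 1.036277
Product > 1; profitable direction is SEK → CHF → GBP → SEK.

1.0363 (arbitrage exists)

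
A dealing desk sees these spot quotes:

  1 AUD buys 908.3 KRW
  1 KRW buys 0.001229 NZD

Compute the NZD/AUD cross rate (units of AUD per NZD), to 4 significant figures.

NZD/AUD = 0.8958

1 NZD ÷ 0.001229 = 813.67 KRW
813.67 KRW ÷ 908.3 = 0.895816 AUD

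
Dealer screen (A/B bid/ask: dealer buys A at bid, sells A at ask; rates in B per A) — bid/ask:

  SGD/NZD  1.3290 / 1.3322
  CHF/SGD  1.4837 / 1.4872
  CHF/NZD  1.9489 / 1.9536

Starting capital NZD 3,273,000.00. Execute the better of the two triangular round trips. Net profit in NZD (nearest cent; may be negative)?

Best loop NZD → CHF → SGD → NZD:
NZD 3,273,000.00 ÷ 1.9536 (buy CHF at ask) = CHF 1,675,368.55
CHF 1,675,368.55 × 1.4837 (sell CHF at bid) = SGD 2,485,744.32
SGD 2,485,744.32 × 1.3290 (sell SGD at bid) = NZD 3,303,554.20

Net profit: NZD 30,554.20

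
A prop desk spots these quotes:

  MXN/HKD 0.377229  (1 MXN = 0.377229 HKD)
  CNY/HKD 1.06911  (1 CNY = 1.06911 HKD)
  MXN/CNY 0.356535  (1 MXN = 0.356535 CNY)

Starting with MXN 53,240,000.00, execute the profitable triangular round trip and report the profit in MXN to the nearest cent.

Profitable loop is MXN → CNY → HKD → MXN:
MXN 53,240,000.00 × 0.356535 = CNY 18,981,923.40
CNY 18,981,923.40 × 1.06911 = HKD 20,293,764.13
HKD 20,293,764.13 ÷ 0.377229 = MXN 53,796,935.35
Profit = MXN 53,796,935.35 − MXN 53,240,000.00

Profit: MXN 556,935.35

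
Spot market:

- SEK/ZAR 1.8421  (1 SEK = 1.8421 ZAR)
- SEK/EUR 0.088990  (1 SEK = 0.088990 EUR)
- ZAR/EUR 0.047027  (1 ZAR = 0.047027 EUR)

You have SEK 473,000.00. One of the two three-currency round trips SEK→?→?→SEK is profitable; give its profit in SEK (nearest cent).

Profitable loop is SEK → EUR → ZAR → SEK:
SEK 473,000.00 × 0.088990 = EUR 42,092.27
EUR 42,092.27 ÷ 0.047027 = ZAR 895,066.03
ZAR 895,066.03 ÷ 1.8421 = SEK 485,894.37
Profit = SEK 485,894.37 − SEK 473,000.00

Profit: SEK 12,894.37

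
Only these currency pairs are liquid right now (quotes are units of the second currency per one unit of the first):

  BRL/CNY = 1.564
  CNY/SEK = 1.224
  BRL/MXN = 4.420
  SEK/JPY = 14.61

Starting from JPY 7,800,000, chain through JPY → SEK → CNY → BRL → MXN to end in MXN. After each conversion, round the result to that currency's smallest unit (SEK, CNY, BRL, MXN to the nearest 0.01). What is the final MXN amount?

MXN 1,232,674.71

JPY 7,800,000 ÷ 14.61 = SEK 533,880.90
SEK 533,880.90 ÷ 1.224 = CNY 436,177.21
CNY 436,177.21 ÷ 1.564 = BRL 278,885.68
BRL 278,885.68 × 4.420 = MXN 1,232,674.71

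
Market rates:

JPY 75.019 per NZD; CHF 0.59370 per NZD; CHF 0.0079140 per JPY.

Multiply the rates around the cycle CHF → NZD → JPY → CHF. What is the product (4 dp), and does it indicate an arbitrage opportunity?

1.0000 (no arbitrage)

Around CHF → NZD → JPY → CHF: 1 ÷ 0.59370 × 75.019 × 0.0079140 = 1.000001
Product ≈ 1 (deviation 0.000%, within rounding noise).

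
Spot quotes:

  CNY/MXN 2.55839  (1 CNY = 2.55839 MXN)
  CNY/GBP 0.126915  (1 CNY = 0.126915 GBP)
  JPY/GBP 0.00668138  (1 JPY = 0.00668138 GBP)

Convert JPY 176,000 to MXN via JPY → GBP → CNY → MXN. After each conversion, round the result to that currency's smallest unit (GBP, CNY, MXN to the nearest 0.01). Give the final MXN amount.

MXN 23,704.53

JPY 176,000 × 0.00668138 = GBP 1,175.92
GBP 1,175.92 ÷ 0.126915 = CNY 9,265.41
CNY 9,265.41 × 2.55839 = MXN 23,704.53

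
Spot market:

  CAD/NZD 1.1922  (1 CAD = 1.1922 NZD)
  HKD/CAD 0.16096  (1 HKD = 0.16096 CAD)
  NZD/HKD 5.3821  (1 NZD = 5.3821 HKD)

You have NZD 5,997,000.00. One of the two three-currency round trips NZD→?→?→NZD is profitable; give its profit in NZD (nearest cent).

Profit: NZD 196,738.88

Profitable loop is NZD → HKD → CAD → NZD:
NZD 5,997,000.00 × 5.3821 = HKD 32,276,453.70
HKD 32,276,453.70 × 0.16096 = CAD 5,195,217.99
CAD 5,195,217.99 × 1.1922 = NZD 6,193,738.88
Profit = NZD 6,193,738.88 − NZD 5,997,000.00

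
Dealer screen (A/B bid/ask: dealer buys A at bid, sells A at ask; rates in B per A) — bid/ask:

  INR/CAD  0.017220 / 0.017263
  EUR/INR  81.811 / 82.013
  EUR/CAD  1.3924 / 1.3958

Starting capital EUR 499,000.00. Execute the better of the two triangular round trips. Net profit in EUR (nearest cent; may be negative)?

Best loop EUR → INR → CAD → EUR:
EUR 499,000.00 × 81.811 (sell EUR at bid) = INR 40,823,689.00
INR 40,823,689.00 × 0.017220 (sell INR at bid) = CAD 702,983.92
CAD 702,983.92 ÷ 1.3958 (buy EUR at ask) = EUR 503,642.30

Net profit: EUR 4,642.30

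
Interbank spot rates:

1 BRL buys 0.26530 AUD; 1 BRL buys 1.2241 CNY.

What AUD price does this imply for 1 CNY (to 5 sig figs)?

1 CNY ÷ 1.2241 = 0.816927 BRL
0.816927 BRL × 0.26530 = 0.216731 AUD

CNY/AUD = 0.21673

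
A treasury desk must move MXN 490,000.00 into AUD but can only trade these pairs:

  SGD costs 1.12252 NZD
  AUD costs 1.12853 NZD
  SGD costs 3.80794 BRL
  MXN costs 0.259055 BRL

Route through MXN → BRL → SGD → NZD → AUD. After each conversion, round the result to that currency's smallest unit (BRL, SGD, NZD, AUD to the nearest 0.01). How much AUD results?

MXN 490,000.00 × 0.259055 = BRL 126,936.95
BRL 126,936.95 ÷ 3.80794 = SGD 33,334.81
SGD 33,334.81 × 1.12252 = NZD 37,418.99
NZD 37,418.99 ÷ 1.12853 = AUD 33,157.28

AUD 33,157.28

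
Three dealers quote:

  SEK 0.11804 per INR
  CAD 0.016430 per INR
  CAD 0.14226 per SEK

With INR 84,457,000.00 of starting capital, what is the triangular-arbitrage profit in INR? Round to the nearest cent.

Profitable loop is INR → SEK → CAD → INR:
INR 84,457,000.00 × 0.11804 = SEK 9,969,304.28
SEK 9,969,304.28 × 0.14226 = CAD 1,418,233.23
CAD 1,418,233.23 ÷ 0.016430 = INR 86,319,733.83
Profit = INR 86,319,733.83 − INR 84,457,000.00

Profit: INR 1,862,733.83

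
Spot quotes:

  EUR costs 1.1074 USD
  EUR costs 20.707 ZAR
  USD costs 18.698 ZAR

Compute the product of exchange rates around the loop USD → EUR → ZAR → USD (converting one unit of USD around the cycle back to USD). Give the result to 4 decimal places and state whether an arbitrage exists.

Around USD → EUR → ZAR → USD: 1 ÷ 1.1074 × 20.707 ÷ 18.698 = 1.000040
Product ≈ 1 (deviation 0.004%, within rounding noise).

1.0000 (no arbitrage)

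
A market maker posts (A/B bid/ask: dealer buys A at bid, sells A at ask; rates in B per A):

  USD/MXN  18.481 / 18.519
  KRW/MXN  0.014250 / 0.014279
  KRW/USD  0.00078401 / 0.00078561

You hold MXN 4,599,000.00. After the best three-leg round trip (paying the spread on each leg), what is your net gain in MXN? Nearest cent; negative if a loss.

Best loop MXN → KRW → USD → MXN:
MXN 4,599,000.00 ÷ 0.014279 (buy KRW at ask) = KRW 322,081,378
KRW 322,081,378 × 0.00078401 (sell KRW at bid) = USD 252,515.02
USD 252,515.02 × 18.481 (sell USD at bid) = MXN 4,666,730.11

Net profit: MXN 67,730.11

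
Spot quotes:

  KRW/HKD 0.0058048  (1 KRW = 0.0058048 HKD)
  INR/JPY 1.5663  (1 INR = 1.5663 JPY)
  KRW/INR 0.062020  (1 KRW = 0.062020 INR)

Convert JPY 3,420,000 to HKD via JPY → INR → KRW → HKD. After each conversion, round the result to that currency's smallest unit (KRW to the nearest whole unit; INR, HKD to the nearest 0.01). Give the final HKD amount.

JPY 3,420,000 ÷ 1.5663 = INR 2,183,489.75
INR 2,183,489.75 ÷ 0.062020 = KRW 35,206,220
KRW 35,206,220 × 0.0058048 = HKD 204,365.07

HKD 204,365.07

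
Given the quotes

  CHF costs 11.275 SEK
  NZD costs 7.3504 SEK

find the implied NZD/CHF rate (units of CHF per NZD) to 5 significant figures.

1 NZD × 7.3504 = 7.3504 SEK
7.3504 SEK ÷ 11.275 = 0.65192 CHF

NZD/CHF = 0.65192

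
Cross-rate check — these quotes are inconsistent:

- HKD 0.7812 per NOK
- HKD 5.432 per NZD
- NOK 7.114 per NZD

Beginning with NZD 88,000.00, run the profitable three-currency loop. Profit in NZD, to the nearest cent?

Profit: NZD 2,032.44

Profitable loop is NZD → NOK → HKD → NZD:
NZD 88,000.00 × 7.114 = NOK 626,032.00
NOK 626,032.00 × 0.7812 = HKD 489,056.20
HKD 489,056.20 ÷ 5.432 = NZD 90,032.44
Profit = NZD 90,032.44 − NZD 88,000.00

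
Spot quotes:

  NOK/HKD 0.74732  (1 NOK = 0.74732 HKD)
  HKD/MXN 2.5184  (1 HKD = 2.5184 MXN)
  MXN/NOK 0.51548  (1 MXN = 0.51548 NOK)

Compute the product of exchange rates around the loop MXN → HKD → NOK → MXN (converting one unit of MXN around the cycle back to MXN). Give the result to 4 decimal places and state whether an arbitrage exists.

1.0308 (arbitrage exists)

Around MXN → HKD → NOK → MXN: 1 ÷ 2.5184 ÷ 0.74732 ÷ 0.51548 = 1.030758
Product > 1; profitable direction is MXN → HKD → NOK → MXN.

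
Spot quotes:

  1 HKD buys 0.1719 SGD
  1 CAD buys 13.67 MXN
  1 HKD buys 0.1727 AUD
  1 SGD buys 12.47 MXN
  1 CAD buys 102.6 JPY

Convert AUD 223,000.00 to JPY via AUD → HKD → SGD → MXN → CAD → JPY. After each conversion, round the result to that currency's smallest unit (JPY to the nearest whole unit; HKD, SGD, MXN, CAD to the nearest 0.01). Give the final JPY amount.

AUD 223,000.00 ÷ 0.1727 = HKD 1,291,256.51
HKD 1,291,256.51 × 0.1719 = SGD 221,966.99
SGD 221,966.99 × 12.47 = MXN 2,767,928.37
MXN 2,767,928.37 ÷ 13.67 = CAD 202,481.96
CAD 202,481.96 × 102.6 = JPY 20,774,649

JPY 20,774,649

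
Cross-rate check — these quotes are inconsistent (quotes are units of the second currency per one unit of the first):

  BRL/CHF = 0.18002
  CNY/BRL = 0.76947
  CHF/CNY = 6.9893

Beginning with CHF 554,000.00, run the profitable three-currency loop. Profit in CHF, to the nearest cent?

Profit: CHF 18,220.79

Profitable loop is CHF → BRL → CNY → CHF:
CHF 554,000.00 ÷ 0.18002 = BRL 3,077,435.84
BRL 3,077,435.84 ÷ 0.76947 = CNY 3,999,422.77
CNY 3,999,422.77 ÷ 6.9893 = CHF 572,220.79
Profit = CHF 572,220.79 − CHF 554,000.00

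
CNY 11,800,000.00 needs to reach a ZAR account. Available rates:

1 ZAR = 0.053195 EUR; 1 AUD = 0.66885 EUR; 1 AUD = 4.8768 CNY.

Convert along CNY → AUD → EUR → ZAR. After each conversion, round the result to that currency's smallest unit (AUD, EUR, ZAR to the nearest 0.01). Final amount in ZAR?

ZAR 30,423,206.13

CNY 11,800,000.00 ÷ 4.8768 = AUD 2,419,619.42
AUD 2,419,619.42 × 0.66885 = EUR 1,618,362.45
EUR 1,618,362.45 ÷ 0.053195 = ZAR 30,423,206.13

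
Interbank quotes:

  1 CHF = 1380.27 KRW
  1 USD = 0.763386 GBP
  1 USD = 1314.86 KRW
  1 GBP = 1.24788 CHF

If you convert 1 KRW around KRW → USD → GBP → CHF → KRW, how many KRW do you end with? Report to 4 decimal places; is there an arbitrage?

1.0000 (no arbitrage)

Around KRW → USD → GBP → CHF → KRW: 1 ÷ 1314.86 × 0.763386 × 1.24788 × 1380.27 = 1.000004
Product ≈ 1 (deviation 0.000%, within rounding noise).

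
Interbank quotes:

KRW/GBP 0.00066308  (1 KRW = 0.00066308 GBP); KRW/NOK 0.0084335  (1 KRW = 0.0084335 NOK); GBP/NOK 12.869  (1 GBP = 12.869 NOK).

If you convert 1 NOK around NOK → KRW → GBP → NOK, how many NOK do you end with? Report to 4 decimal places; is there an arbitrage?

Around NOK → KRW → GBP → NOK: 1 ÷ 0.0084335 × 0.00066308 × 12.869 = 1.011819
Product > 1; profitable direction is NOK → KRW → GBP → NOK.

1.0118 (arbitrage exists)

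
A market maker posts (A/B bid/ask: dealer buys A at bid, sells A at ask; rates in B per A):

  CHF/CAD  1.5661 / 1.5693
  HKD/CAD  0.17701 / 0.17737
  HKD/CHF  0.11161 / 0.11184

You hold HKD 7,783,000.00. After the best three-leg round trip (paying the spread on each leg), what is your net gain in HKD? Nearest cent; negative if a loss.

Net profit: HKD 66,494.68

Best loop HKD → CAD → CHF → HKD:
HKD 7,783,000.00 × 0.17701 (sell HKD at bid) = CAD 1,377,668.83
CAD 1,377,668.83 ÷ 1.5693 (buy CHF at ask) = CHF 877,887.48
CHF 877,887.48 ÷ 0.11184 (buy HKD at ask) = HKD 7,849,494.68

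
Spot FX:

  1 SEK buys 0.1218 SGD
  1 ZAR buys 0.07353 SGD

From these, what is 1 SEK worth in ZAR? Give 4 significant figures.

SEK/ZAR = 1.656

1 SEK × 0.1218 = 0.1218 SGD
0.1218 SGD ÷ 0.07353 = 1.65647 ZAR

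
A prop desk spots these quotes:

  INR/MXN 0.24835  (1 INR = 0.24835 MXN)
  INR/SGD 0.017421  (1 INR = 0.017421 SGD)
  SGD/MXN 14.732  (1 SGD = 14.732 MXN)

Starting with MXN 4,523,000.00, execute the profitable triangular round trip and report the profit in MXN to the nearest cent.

Profitable loop is MXN → INR → SGD → MXN:
MXN 4,523,000.00 ÷ 0.24835 = INR 18,212,200.52
INR 18,212,200.52 × 0.017421 = SGD 317,274.75
SGD 317,274.75 × 14.732 = MXN 4,674,091.55
Profit = MXN 4,674,091.55 − MXN 4,523,000.00

Profit: MXN 151,091.55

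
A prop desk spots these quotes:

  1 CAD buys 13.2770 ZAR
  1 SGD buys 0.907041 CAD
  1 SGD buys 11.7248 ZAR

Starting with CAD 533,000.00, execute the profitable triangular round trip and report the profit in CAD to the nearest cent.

Profit: CAD 14,455.27

Profitable loop is CAD → ZAR → SGD → CAD:
CAD 533,000.00 × 13.2770 = ZAR 7,076,641.00
ZAR 7,076,641.00 ÷ 11.7248 = SGD 603,561.77
SGD 603,561.77 × 0.907041 = CAD 547,455.27
Profit = CAD 547,455.27 − CAD 533,000.00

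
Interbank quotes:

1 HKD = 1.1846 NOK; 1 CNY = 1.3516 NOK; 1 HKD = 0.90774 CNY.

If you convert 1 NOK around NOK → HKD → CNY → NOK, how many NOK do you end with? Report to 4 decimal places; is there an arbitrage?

Around NOK → HKD → CNY → NOK: 1 ÷ 1.1846 × 0.90774 × 1.3516 = 1.035709
Product > 1; profitable direction is NOK → HKD → CNY → NOK.

1.0357 (arbitrage exists)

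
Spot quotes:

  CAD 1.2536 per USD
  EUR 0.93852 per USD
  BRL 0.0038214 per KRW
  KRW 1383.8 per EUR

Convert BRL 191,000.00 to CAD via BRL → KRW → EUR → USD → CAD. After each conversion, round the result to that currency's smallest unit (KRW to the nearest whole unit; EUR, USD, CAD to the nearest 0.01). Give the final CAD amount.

BRL 191,000.00 ÷ 0.0038214 = KRW 49,981,682
KRW 49,981,682 ÷ 1383.8 = EUR 36,119.15
EUR 36,119.15 ÷ 0.93852 = USD 38,485.22
USD 38,485.22 × 1.2536 = CAD 48,245.07

CAD 48,245.07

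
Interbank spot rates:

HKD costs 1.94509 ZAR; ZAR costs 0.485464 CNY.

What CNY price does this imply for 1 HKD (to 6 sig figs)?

HKD/CNY = 0.944271

1 HKD × 1.94509 = 1.94509 ZAR
1.94509 ZAR × 0.485464 = 0.944271 CNY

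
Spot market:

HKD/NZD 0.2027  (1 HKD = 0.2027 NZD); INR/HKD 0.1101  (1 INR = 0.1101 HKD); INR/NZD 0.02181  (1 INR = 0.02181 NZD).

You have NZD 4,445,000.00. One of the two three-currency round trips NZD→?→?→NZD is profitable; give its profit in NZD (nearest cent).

Profitable loop is NZD → INR → HKD → NZD:
NZD 4,445,000.00 ÷ 0.02181 = INR 203,805,593.76
INR 203,805,593.76 × 0.1101 = HKD 22,438,995.87
HKD 22,438,995.87 × 0.2027 = NZD 4,548,384.46
Profit = NZD 4,548,384.46 − NZD 4,445,000.00

Profit: NZD 103,384.46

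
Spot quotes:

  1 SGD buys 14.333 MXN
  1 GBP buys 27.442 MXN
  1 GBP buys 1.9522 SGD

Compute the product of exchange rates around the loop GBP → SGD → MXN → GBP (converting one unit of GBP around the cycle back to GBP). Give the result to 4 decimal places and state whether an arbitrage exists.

Around GBP → SGD → MXN → GBP: 1 × 1.9522 × 14.333 ÷ 27.442 = 1.019637
Product > 1; profitable direction is GBP → SGD → MXN → GBP.

1.0196 (arbitrage exists)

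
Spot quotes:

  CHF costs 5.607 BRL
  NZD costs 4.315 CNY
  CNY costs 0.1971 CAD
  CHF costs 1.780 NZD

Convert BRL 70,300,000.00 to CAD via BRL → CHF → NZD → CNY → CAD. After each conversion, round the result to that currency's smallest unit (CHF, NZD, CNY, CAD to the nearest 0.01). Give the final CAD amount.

BRL 70,300,000.00 ÷ 5.607 = CHF 12,537,899.05
CHF 12,537,899.05 × 1.780 = NZD 22,317,460.31
NZD 22,317,460.31 × 4.315 = CNY 96,299,841.24
CNY 96,299,841.24 × 0.1971 = CAD 18,980,698.71

CAD 18,980,698.71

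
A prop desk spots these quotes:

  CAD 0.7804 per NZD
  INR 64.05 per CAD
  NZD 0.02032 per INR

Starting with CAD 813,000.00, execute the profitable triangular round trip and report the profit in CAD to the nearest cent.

Profitable loop is CAD → INR → NZD → CAD:
CAD 813,000.00 × 64.05 = INR 52,072,650.00
INR 52,072,650.00 × 0.02032 = NZD 1,058,116.25
NZD 1,058,116.25 × 0.7804 = CAD 825,753.92
Profit = CAD 825,753.92 − CAD 813,000.00

Profit: CAD 12,753.92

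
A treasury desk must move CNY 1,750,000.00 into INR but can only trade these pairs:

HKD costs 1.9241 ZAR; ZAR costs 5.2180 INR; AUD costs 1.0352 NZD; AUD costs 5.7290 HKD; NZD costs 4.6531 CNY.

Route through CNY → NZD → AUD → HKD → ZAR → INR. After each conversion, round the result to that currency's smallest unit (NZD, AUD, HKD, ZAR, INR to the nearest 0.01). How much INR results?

CNY 1,750,000.00 ÷ 4.6531 = NZD 376,093.36
NZD 376,093.36 ÷ 1.0352 = AUD 363,305.02
AUD 363,305.02 × 5.7290 = HKD 2,081,374.46
HKD 2,081,374.46 × 1.9241 = ZAR 4,004,772.60
ZAR 4,004,772.60 × 5.2180 = INR 20,896,903.43

INR 20,896,903.43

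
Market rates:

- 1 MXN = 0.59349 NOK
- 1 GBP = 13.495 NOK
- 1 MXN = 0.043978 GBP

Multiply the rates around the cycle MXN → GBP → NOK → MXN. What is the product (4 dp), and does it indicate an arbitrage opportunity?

Around MXN → GBP → NOK → MXN: 1 × 0.043978 × 13.495 ÷ 0.59349 = 0.999988
Product ≈ 1 (deviation 0.001%, within rounding noise).

1.0000 (no arbitrage)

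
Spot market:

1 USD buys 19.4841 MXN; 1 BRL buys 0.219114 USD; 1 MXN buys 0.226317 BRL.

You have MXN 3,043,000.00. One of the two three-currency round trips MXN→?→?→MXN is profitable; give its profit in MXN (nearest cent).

Profit: MXN 106,446.95

Profitable loop is MXN → USD → BRL → MXN:
MXN 3,043,000.00 ÷ 19.4841 = USD 156,178.63
USD 156,178.63 ÷ 0.219114 = BRL 712,773.39
BRL 712,773.39 ÷ 0.226317 = MXN 3,149,446.95
Profit = MXN 3,149,446.95 − MXN 3,043,000.00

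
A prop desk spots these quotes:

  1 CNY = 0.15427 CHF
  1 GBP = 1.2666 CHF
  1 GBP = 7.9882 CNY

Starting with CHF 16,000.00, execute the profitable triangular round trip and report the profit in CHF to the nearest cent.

Profit: CHF 444.82

Profitable loop is CHF → CNY → GBP → CHF:
CHF 16,000.00 ÷ 0.15427 = CNY 103,714.27
CNY 103,714.27 ÷ 7.9882 = GBP 12,983.43
GBP 12,983.43 × 1.2666 = CHF 16,444.82
Profit = CHF 16,444.82 − CHF 16,000.00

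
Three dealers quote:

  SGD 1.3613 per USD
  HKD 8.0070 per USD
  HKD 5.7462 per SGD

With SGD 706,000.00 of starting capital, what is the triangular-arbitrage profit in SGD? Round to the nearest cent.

Profitable loop is SGD → USD → HKD → SGD:
SGD 706,000.00 ÷ 1.3613 = USD 518,621.91
USD 518,621.91 × 8.0070 = HKD 4,152,605.60
HKD 4,152,605.60 ÷ 5.7462 = SGD 722,669.87
Profit = SGD 722,669.87 − SGD 706,000.00

Profit: SGD 16,669.87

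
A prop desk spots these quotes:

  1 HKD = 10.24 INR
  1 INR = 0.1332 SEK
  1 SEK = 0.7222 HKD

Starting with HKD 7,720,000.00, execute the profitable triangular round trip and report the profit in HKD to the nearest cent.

Profitable loop is HKD → SEK → INR → HKD:
HKD 7,720,000.00 ÷ 0.7222 = SEK 10,689,559.68
SEK 10,689,559.68 ÷ 0.1332 = INR 80,251,949.54
INR 80,251,949.54 ÷ 10.24 = HKD 7,837,104.45
Profit = HKD 7,837,104.45 − HKD 7,720,000.00

Profit: HKD 117,104.45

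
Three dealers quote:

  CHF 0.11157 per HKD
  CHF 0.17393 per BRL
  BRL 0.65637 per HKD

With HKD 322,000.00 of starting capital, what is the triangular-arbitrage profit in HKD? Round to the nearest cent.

Profit: HKD 7,481.97

Profitable loop is HKD → BRL → CHF → HKD:
HKD 322,000.00 × 0.65637 = BRL 211,351.14
BRL 211,351.14 × 0.17393 = CHF 36,760.30
CHF 36,760.30 ÷ 0.11157 = HKD 329,481.97
Profit = HKD 329,481.97 − HKD 322,000.00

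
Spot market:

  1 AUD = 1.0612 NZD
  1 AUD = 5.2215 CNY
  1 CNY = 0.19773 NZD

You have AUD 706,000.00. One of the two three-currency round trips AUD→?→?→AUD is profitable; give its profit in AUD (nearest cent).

Profit: AUD 19,661.52

Profitable loop is AUD → NZD → CNY → AUD:
AUD 706,000.00 × 1.0612 = NZD 749,207.20
NZD 749,207.20 ÷ 0.19773 = CNY 3,789,041.62
CNY 3,789,041.62 ÷ 5.2215 = AUD 725,661.52
Profit = AUD 725,661.52 − AUD 706,000.00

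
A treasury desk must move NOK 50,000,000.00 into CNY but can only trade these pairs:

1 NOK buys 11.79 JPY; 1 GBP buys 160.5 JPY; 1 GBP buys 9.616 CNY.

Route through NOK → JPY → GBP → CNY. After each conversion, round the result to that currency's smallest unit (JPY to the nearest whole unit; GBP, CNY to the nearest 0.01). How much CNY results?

CNY 35,318,579.48

NOK 50,000,000.00 × 11.79 = JPY 589,500,000
JPY 589,500,000 ÷ 160.5 = GBP 3,672,897.20
GBP 3,672,897.20 × 9.616 = CNY 35,318,579.48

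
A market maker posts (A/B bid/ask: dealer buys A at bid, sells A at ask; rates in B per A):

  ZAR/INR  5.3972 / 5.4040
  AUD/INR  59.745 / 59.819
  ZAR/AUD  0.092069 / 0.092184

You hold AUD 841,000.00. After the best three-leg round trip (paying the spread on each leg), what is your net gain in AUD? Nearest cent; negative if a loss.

Net profit: AUD 15,043.13

Best loop AUD → INR → ZAR → AUD:
AUD 841,000.00 × 59.745 (sell AUD at bid) = INR 50,245,545.00
INR 50,245,545.00 ÷ 5.4040 (buy ZAR at ask) = ZAR 9,297,843.26
ZAR 9,297,843.26 × 0.092069 (sell ZAR at bid) = AUD 856,043.13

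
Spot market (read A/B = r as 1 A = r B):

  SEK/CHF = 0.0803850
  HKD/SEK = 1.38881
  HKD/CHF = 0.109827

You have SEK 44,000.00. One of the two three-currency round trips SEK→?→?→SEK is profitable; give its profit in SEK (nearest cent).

Profitable loop is SEK → CHF → HKD → SEK:
SEK 44,000.00 × 0.0803850 = CHF 3,536.94
CHF 3,536.94 ÷ 0.109827 = HKD 32,204.65
HKD 32,204.65 × 1.38881 = SEK 44,726.14
Profit = SEK 44,726.14 − SEK 44,000.00

Profit: SEK 726.14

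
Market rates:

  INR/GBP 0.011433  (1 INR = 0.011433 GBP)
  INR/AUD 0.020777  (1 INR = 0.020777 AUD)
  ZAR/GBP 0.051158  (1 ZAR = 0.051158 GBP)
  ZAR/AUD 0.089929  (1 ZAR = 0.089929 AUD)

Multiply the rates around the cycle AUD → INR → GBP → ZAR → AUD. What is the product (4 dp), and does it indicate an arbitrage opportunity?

Around AUD → INR → GBP → ZAR → AUD: 1 ÷ 0.020777 × 0.011433 ÷ 0.051158 × 0.089929 = 0.967305
Product < 1; profitable direction is AUD → ZAR → GBP → INR → AUD.

0.9673 (arbitrage exists)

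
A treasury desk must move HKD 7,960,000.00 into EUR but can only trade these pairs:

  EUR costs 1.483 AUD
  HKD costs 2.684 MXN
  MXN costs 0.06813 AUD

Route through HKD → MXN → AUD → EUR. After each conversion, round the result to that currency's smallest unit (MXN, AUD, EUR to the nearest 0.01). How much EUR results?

HKD 7,960,000.00 × 2.684 = MXN 21,364,640.00
MXN 21,364,640.00 × 0.06813 = AUD 1,455,572.92
AUD 1,455,572.92 ÷ 1.483 = EUR 981,505.68

EUR 981,505.68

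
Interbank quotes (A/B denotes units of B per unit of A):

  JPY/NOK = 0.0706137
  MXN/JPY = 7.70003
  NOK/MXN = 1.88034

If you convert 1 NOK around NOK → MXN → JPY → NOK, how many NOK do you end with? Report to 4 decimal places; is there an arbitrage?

Around NOK → MXN → JPY → NOK: 1 × 1.88034 × 7.70003 × 0.0706137 = 1.022393
Product > 1; profitable direction is NOK → MXN → JPY → NOK.

1.0224 (arbitrage exists)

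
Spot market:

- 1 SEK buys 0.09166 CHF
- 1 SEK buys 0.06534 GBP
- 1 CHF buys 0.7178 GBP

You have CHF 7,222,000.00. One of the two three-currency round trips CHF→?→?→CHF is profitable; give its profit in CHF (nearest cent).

Profitable loop is CHF → GBP → SEK → CHF:
CHF 7,222,000.00 × 0.7178 = GBP 5,183,951.60
GBP 5,183,951.60 ÷ 0.06534 = SEK 79,338,102.23
SEK 79,338,102.23 × 0.09166 = CHF 7,272,130.45
Profit = CHF 7,272,130.45 − CHF 7,222,000.00

Profit: CHF 50,130.45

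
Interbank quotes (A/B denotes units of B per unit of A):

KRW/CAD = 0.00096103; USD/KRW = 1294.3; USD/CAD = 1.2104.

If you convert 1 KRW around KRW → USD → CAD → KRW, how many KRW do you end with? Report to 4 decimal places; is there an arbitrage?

0.9731 (arbitrage exists)

Around KRW → USD → CAD → KRW: 1 ÷ 1294.3 × 1.2104 ÷ 0.00096103 = 0.973099
Product < 1; profitable direction is KRW → CAD → USD → KRW.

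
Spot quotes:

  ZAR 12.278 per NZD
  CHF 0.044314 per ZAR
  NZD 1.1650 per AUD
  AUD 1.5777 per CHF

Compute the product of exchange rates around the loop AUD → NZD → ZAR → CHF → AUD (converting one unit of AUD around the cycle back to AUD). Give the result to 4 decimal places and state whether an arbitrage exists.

Around AUD → NZD → ZAR → CHF → AUD: 1 × 1.1650 × 12.278 × 0.044314 × 1.5777 = 1.000044
Product ≈ 1 (deviation 0.004%, within rounding noise).

1.0000 (no arbitrage)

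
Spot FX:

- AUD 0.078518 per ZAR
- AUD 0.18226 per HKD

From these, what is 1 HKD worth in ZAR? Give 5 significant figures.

1 HKD × 0.18226 = 0.18226 AUD
0.18226 AUD ÷ 0.078518 = 2.32125 ZAR

HKD/ZAR = 2.3213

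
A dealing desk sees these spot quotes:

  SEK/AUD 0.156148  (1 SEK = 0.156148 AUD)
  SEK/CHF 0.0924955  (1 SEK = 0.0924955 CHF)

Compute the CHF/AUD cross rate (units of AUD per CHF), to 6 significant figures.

CHF/AUD = 1.68817

1 CHF ÷ 0.0924955 = 10.8113 SEK
10.8113 SEK × 0.156148 = 1.68817 AUD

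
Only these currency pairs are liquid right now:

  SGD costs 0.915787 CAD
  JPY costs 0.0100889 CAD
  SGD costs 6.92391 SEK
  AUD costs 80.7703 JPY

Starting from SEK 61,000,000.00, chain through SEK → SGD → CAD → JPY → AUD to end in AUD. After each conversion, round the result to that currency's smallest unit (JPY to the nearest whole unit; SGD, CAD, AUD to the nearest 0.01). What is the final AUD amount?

AUD 9,900,961.74

SEK 61,000,000.00 ÷ 6.92391 = SGD 8,810,050.97
SGD 8,810,050.97 × 0.915787 = CAD 8,068,130.15
CAD 8,068,130.15 ÷ 0.0100889 = JPY 799,703,650
JPY 799,703,650 ÷ 80.7703 = AUD 9,900,961.74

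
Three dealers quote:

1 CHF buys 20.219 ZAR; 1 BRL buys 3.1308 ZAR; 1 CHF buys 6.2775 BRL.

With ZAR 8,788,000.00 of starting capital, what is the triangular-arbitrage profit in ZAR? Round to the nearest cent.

Profitable loop is ZAR → BRL → CHF → ZAR:
ZAR 8,788,000.00 ÷ 3.1308 = BRL 2,806,950.30
BRL 2,806,950.30 ÷ 6.2775 = CHF 447,144.61
CHF 447,144.61 × 20.219 = ZAR 9,040,816.90
Profit = ZAR 9,040,816.90 − ZAR 8,788,000.00

Profit: ZAR 252,816.90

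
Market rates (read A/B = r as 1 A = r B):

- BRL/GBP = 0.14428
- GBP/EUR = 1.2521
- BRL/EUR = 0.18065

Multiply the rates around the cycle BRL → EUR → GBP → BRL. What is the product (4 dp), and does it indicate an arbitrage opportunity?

1.0000 (no arbitrage)

Around BRL → EUR → GBP → BRL: 1 × 0.18065 ÷ 1.2521 ÷ 0.14428 = 0.999983
Product ≈ 1 (deviation 0.002%, within rounding noise).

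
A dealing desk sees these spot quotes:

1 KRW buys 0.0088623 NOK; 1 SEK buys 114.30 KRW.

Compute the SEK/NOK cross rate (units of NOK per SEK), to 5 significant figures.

1 SEK × 114.30 = 114.3 KRW
114.3 KRW × 0.0088623 = 1.01296 NOK

SEK/NOK = 1.0130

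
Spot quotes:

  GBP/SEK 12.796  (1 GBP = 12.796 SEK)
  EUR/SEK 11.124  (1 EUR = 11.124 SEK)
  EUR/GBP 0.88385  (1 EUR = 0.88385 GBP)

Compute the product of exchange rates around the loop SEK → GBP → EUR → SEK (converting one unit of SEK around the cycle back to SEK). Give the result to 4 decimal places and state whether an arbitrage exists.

0.9836 (arbitrage exists)

Around SEK → GBP → EUR → SEK: 1 ÷ 12.796 ÷ 0.88385 × 11.124 = 0.983577
Product < 1; profitable direction is SEK → EUR → GBP → SEK.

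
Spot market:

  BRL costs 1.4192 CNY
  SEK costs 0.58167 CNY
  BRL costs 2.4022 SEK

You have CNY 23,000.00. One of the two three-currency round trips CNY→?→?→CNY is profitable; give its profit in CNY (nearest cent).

Profit: CNY 360.69

Profitable loop is CNY → SEK → BRL → CNY:
CNY 23,000.00 ÷ 0.58167 = SEK 39,541.32
SEK 39,541.32 ÷ 2.4022 = BRL 16,460.46
BRL 16,460.46 × 1.4192 = CNY 23,360.69
Profit = CNY 23,360.69 − CNY 23,000.00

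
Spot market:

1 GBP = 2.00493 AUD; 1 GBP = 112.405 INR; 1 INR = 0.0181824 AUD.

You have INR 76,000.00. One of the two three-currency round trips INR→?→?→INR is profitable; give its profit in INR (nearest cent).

Profitable loop is INR → AUD → GBP → INR:
INR 76,000.00 × 0.0181824 = AUD 1,381.86
AUD 1,381.86 ÷ 2.00493 = GBP 689.23
GBP 689.23 × 112.405 = INR 77,473.15
Profit = INR 77,473.15 − INR 76,000.00

Profit: INR 1,473.15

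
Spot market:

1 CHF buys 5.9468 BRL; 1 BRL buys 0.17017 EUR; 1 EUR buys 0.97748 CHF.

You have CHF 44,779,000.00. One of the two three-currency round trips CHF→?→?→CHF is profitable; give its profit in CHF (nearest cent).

Profit: CHF 489,924.74

Profitable loop is CHF → EUR → BRL → CHF:
CHF 44,779,000.00 ÷ 0.97748 = EUR 45,810,655.97
EUR 45,810,655.97 ÷ 0.17017 = BRL 269,205,241.66
BRL 269,205,241.66 ÷ 5.9468 = CHF 45,268,924.74
Profit = CHF 45,268,924.74 − CHF 44,779,000.00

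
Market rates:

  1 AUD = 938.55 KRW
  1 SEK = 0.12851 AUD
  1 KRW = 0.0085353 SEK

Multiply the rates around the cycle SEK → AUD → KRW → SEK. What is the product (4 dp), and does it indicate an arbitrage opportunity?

1.0295 (arbitrage exists)

Around SEK → AUD → KRW → SEK: 1 × 0.12851 × 938.55 × 0.0085353 = 1.029469
Product > 1; profitable direction is SEK → AUD → KRW → SEK.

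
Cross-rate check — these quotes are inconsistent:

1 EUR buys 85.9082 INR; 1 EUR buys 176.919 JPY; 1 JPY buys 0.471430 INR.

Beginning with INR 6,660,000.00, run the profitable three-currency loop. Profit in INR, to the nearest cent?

Profit: INR 199,890.08

Profitable loop is INR → JPY → EUR → INR:
INR 6,660,000.00 ÷ 0.471430 = JPY 14,127,230
JPY 14,127,230 ÷ 176.919 = EUR 79,851.40
EUR 79,851.40 × 85.9082 = INR 6,859,890.08
Profit = INR 6,859,890.08 − INR 6,660,000.00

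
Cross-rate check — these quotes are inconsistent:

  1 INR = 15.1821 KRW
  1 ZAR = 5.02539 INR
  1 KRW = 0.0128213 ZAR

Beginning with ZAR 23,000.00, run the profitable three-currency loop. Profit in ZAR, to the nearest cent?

Profit: ZAR 512.25

Profitable loop is ZAR → KRW → INR → ZAR:
ZAR 23,000.00 ÷ 0.0128213 = KRW 1,793,890
KRW 1,793,890 ÷ 15.1821 = INR 118,158.22
INR 118,158.22 ÷ 5.02539 = ZAR 23,512.25
Profit = ZAR 23,512.25 − ZAR 23,000.00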